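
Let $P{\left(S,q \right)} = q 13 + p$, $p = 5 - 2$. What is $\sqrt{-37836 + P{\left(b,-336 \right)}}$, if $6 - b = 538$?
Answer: $9 i \sqrt{521} \approx 205.43 i$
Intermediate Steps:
$b = -532$ ($b = 6 - 538 = -532$)
$p = 3$ ($p = 5 - 2 = 3$)
$P{\left(S,q \right)} = 3 + 13 q$ ($P{\left(S,q \right)} = q 13 + 3 = 13 q + 3 = 3 + 13 q$)
$\sqrt{-37836 + P{\left(b,-336 \right)}} = \sqrt{-37836 + \left(3 + 13 \left(-336\right)\right)} = \sqrt{-37836 + \left(3 - 4368\right)} = \sqrt{-37836 - 4365} = \sqrt{-42201} = 9 i \sqrt{521}$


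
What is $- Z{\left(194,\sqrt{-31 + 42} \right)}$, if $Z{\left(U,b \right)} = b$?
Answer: $- \sqrt{11} \approx -3.3166$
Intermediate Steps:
$- Z{\left(194,\sqrt{-31 + 42} \right)} = - \sqrt{-31 + 42} = - \sqrt{11}$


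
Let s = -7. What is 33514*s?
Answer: -234598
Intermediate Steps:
33514*s = 33514*(-7) = -234598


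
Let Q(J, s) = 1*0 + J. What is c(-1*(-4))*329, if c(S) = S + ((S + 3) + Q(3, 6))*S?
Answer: 14476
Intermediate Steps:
Q(J, s) = J (Q(J, s) = 0 + J = J)
c(S) = S + S*(6 + S) (c(S) = S + ((S + 3) + 3)*S = S + ((3 + S) + 3)*S = S + (6 + S)*S = S + S*(6 + S))
c(-1*(-4))*329 = ((-1*(-4))*(7 - 1*(-4)))*329 = (4*(7 + 4))*329 = (4*11)*329 = 44*329 = 14476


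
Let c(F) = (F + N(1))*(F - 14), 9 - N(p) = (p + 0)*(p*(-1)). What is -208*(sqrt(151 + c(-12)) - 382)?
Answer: 79456 - 208*sqrt(203) ≈ 76493.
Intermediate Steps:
N(p) = 9 + p**2 (N(p) = 9 - (p + 0)*p*(-1) = 9 - p*(-p) = 9 - (-1)*p**2 = 9 + p**2)
c(F) = (-14 + F)*(10 + F) (c(F) = (F + (9 + 1**2))*(F - 14) = (F + (9 + 1))*(-14 + F) = (F + 10)*(-14 + F) = (10 + F)*(-14 + F) = (-14 + F)*(10 + F))
-208*(sqrt(151 + c(-12)) - 382) = -208*(sqrt(151 + (-140 + (-12)**2 - 4*(-12))) - 382) = -208*(sqrt(151 + (-140 + 144 + 48)) - 382) = -208*(sqrt(151 + 52) - 382) = -208*(sqrt(203) - 382) = -208*(-382 + sqrt(203)) = 79456 - 208*sqrt(203)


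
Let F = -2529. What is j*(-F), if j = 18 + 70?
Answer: 222552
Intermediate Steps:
j = 88
j*(-F) = 88*(-1*(-2529)) = 88*2529 = 222552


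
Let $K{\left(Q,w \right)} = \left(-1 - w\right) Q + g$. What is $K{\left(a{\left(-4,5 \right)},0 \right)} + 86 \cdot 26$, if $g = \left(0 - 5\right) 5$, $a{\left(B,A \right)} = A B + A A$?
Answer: $2206$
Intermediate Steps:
$a{\left(B,A \right)} = A^{2} + A B$ ($a{\left(B,A \right)} = A B + A^{2} = A^{2} + A B$)
$g = -25$ ($g = \left(-5\right) 5 = -25$)
$K{\left(Q,w \right)} = -25 + Q \left(-1 - w\right)$ ($K{\left(Q,w \right)} = \left(-1 - w\right) Q - 25 = Q \left(-1 - w\right) - 25 = -25 + Q \left(-1 - w\right)$)
$K{\left(a{\left(-4,5 \right)},0 \right)} + 86 \cdot 26 = \left(-25 - 5 \left(5 - 4\right) - 5 \left(5 - 4\right) 0\right) + 86 \cdot 26 = \left(-25 - 5 \cdot 1 - 5 \cdot 1 \cdot 0\right) + 2236 = \left(-25 - 5 - 5 \cdot 0\right) + 2236 = \left(-25 - 5 + 0\right) + 2236 = -30 + 2236 = 2206$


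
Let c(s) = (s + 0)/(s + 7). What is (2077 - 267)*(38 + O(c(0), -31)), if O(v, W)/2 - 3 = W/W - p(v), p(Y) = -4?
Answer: 97740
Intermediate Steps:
c(s) = s/(7 + s)
O(v, W) = 16 (O(v, W) = 6 + 2*(W/W - 1*(-4)) = 6 + 2*(1 + 4) = 6 + 2*5 = 6 + 10 = 16)
(2077 - 267)*(38 + O(c(0), -31)) = (2077 - 267)*(38 + 16) = 1810*54 = 97740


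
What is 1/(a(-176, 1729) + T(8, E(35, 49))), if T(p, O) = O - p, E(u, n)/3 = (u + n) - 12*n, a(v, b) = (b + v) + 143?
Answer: 1/176 ≈ 0.0056818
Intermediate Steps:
a(v, b) = 143 + b + v
E(u, n) = -33*n + 3*u (E(u, n) = 3*((u + n) - 12*n) = 3*((n + u) - 12*n) = 3*(u - 11*n) = -33*n + 3*u)
1/(a(-176, 1729) + T(8, E(35, 49))) = 1/((143 + 1729 - 176) + ((-33*49 + 3*35) - 1*8)) = 1/(1696 + ((-1617 + 105) - 8)) = 1/(1696 + (-1512 - 8)) = 1/(1696 - 1520) = 1/176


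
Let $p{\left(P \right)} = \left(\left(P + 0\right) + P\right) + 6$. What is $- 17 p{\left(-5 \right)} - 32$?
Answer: $36$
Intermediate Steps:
$p{\left(P \right)} = 6 + 2 P$ ($p{\left(P \right)} = \left(P + P\right) + 6 = 2 P + 6 = 6 + 2 P$)
$- 17 p{\left(-5 \right)} - 32 = - 17 \left(6 + 2 \left(-5\right)\right) - 32 = - 17 \left(6 - 10\right) - 32 = \left(-17\right) \left(-4\right) - 32 = 68 - 32 = 36$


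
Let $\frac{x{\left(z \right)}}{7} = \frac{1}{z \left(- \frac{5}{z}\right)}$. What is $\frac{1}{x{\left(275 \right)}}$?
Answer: $- \frac{5}{7} \approx -0.71429$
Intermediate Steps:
$x{\left(z \right)} = - \frac{7}{5}$ ($x{\left(z \right)} = \frac{7}{z \left(- \frac{5}{z}\right)} = \frac{7}{-5} = 7 \left(- \frac{1}{5}\right) = - \frac{7}{5}$)
$\frac{1}{x{\left(275 \right)}} = \frac{1}{- \frac{7}{5}} = - \frac{5}{7}$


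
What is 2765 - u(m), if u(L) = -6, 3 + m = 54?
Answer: 2771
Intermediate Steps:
m = 51 (m = -3 + 54 = 51)
2765 - u(m) = 2765 - 1*(-6) = 2765 + 6 = 2771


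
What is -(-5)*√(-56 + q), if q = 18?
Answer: 5*I*√38 ≈ 30.822*I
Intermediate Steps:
-(-5)*√(-56 + q) = -(-5)*√(-56 + 18) = -(-5)*√(-38) = -(-5)*I*√38 = 5*I*√38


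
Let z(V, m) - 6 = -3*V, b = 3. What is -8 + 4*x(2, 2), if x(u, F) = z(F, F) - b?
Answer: -20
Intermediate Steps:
z(V, m) = 6 - 3*V
x(u, F) = 3 - 3*F (x(u, F) = (6 - 3*F) - 1*3 = (6 - 3*F) - 3 = 3 - 3*F)
-8 + 4*x(2, 2) = -8 + 4*(3 - 3*2) = -8 + 4*(3 - 6) = -8 + 4*(-3) = -8 - 12 = -20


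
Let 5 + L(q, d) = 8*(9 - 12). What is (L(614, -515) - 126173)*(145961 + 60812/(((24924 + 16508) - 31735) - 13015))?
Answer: -30555888534386/1659 ≈ -1.8418e+10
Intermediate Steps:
L(q, d) = -29 (L(q, d) = -5 + 8*(9 - 12) = -5 + 8*(-3) = -5 - 24 = -29)
(L(614, -515) - 126173)*(145961 + 60812/(((24924 + 16508) - 31735) - 13015)) = (-29 - 126173)*(145961 + 60812/(((24924 + 16508) - 31735) - 13015)) = -126202*(145961 + 60812/((41432 - 31735) - 13015)) = -126202*(145961 + 60812/(9697 - 13015)) = -126202*(145961 + 60812/(-3318)) = -126202*(145961 + 60812*(-1/3318)) = -126202*(145961 - 30406/1659) = -126202*242118893/1659 = -30555888534386/1659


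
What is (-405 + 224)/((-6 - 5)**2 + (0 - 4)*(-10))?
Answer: -181/161 ≈ -1.1242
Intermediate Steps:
(-405 + 224)/((-6 - 5)**2 + (0 - 4)*(-10)) = -181/((-11)**2 - 4*(-10)) = -181/(121 + 40) = -181/161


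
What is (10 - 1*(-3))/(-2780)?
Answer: -13/2780 ≈ -0.0046763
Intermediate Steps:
(10 - 1*(-3))/(-2780) = (10 + 3)*(-1/2780) = 13*(-1/2780) = -13/2780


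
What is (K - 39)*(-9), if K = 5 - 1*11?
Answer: 405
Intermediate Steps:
K = -6 (K = 5 - 11 = -6)
(K - 39)*(-9) = (-6 - 39)*(-9) = -45*(-9) = 405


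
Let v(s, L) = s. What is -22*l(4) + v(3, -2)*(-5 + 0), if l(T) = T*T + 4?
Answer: -455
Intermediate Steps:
l(T) = 4 + T² (l(T) = T² + 4 = 4 + T²)
-22*l(4) + v(3, -2)*(-5 + 0) = -22*(4 + 4²) + 3*(-5 + 0) = -22*(4 + 16) + 3*(-5) = -22*20 - 15 = -440 - 15 = -455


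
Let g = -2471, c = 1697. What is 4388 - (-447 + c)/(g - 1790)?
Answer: 18698518/4261 ≈ 4388.3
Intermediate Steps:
4388 - (-447 + c)/(g - 1790) = 4388 - (-447 + 1697)/(-2471 - 1790) = 4388 - 1250/(-4261) = 4388 - 1250*(-1)/4261 = 4388 - 1*(-1250/4261) = 4388 + 1250/4261 = 18698518/4261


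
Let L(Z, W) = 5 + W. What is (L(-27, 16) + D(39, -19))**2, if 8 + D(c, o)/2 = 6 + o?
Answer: 441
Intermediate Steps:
D(c, o) = -4 + 2*o (D(c, o) = -16 + 2*(6 + o) = -16 + (12 + 2*o) = -4 + 2*o)
(L(-27, 16) + D(39, -19))**2 = ((5 + 16) + (-4 + 2*(-19)))**2 = (21 + (-4 - 38))**2 = (21 - 42)**2 = (-21)**2 = 441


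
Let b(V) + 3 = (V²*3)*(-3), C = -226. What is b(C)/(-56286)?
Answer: 153229/18762 ≈ 8.1670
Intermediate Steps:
b(V) = -3 - 9*V² (b(V) = -3 + (V²*3)*(-3) = -3 + (3*V²)*(-3) = -3 - 9*V²)
b(C)/(-56286) = (-3 - 9*(-226)²)/(-56286) = (-3 - 9*51076)*(-1/56286) = (-3 - 459684)*(-1/56286) = -459687*(-1/56286) = 153229/18762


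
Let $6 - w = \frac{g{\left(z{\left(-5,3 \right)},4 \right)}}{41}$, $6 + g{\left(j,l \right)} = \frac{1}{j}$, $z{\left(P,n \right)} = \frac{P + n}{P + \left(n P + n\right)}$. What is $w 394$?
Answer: $\frac{95939}{41} \approx 2340.0$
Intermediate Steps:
$z{\left(P,n \right)} = \frac{P + n}{P + n + P n}$ ($z{\left(P,n \right)} = \frac{P + n}{P + \left(P n + n\right)} = \frac{P + n}{P + \left(n + P n\right)} = \frac{P + n}{P + n + P n}$)
$g{\left(j,l \right)} = -6 + \frac{1}{j}$
$w = \frac{487}{82}$ ($w = 6 - \frac{-6 + \frac{1}{\frac{1}{-5 + 3 - 15} \left(-5 + 3\right)}}{41} = 6 - \left(-6 + \frac{1}{\frac{1}{-5 + 3 - 15} \left(-2\right)}\right) \frac{1}{41} = 6 - \left(-6 + \frac{1}{\frac{1}{-17} \left(-2\right)}\right) \frac{1}{41} = 6 - \left(-6 + \frac{1}{\left(- \frac{1}{17}\right) \left(-2\right)}\right) \frac{1}{41} = 6 - \left(-6 + \frac{1}{\frac{2}{17}}\right) \frac{1}{41} = 6 - \left(-6 + \frac{17}{2}\right) \frac{1}{41} = 6 - \frac{5}{2} \cdot \frac{1}{41} = 6 - \frac{5}{82} = \frac{487}{82} \approx 5.939$)
$w 394 = \frac{487}{82} \cdot 394 = \frac{95939}{41}$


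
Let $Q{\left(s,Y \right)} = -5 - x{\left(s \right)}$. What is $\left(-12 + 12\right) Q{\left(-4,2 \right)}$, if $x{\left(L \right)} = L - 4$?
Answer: $0$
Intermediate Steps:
$x{\left(L \right)} = -4 + L$ ($x{\left(L \right)} = L - 4 = -4 + L$)
$Q{\left(s,Y \right)} = -1 - s$ ($Q{\left(s,Y \right)} = -5 - \left(-4 + s\right) = -1 - s$)
$\left(-12 + 12\right) Q{\left(-4,2 \right)} = \left(-12 + 12\right) \left(-1 - -4\right) = 0 \left(-1 + 4\right) = 0 \cdot 3 = 0$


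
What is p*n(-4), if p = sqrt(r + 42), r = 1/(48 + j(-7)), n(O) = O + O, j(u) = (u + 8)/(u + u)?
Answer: -16*sqrt(4729879)/671 ≈ -51.859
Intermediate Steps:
j(u) = (8 + u)/(2*u) (j(u) = (8 + u)/((2*u)) = (8 + u)*(1/(2*u)) = (8 + u)/(2*u))
n(O) = 2*O
r = 14/671 (r = 1/(48 + (1/2)*(8 - 7)/(-7)) = 1/(48 + (1/2)*(-1/7)*1) = 1/(48 - 1/14) = 1/(671/14) = 14/671 ≈ 0.020864)
p = 2*sqrt(4729879)/671 (p = sqrt(14/671 + 42) = sqrt(28196/671) = 2*sqrt(4729879)/671 ≈ 6.4824)
p*n(-4) = (2*sqrt(4729879)/671)*(2*(-4)) = (2*sqrt(4729879)/671)*(-8) = -16*sqrt(4729879)/671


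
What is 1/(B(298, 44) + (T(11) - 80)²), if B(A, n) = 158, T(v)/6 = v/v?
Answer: 1/5634 ≈ 0.00017749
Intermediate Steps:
T(v) = 6 (T(v) = 6*(v/v) = 6*1 = 6)
1/(B(298, 44) + (T(11) - 80)²) = 1/(158 + (6 - 80)²) = 1/(158 + (-74)²) = 1/(158 + 5476) = 1/5634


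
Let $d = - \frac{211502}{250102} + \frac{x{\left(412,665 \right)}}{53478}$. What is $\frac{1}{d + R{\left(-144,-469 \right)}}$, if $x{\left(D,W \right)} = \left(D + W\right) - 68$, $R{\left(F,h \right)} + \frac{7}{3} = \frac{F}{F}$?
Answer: $- \frac{6687477378}{14445812023} \approx -0.46294$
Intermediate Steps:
$R{\left(F,h \right)} = - \frac{4}{3}$ ($R{\left(F,h \right)} = - \frac{7}{3} + \frac{F}{F} = - \frac{7}{3} + 1 = - \frac{4}{3}$)
$x{\left(D,W \right)} = -68 + D + W$
$d = - \frac{5529175519}{6687477378}$ ($d = - \frac{211502}{250102} + \frac{-68 + 412 + 665}{53478} = \left(-211502\right) \frac{1}{250102} + 1009 \cdot \frac{1}{53478} = - \frac{105751}{125051} + \frac{1009}{53478} = - \frac{5529175519}{6687477378} \approx -0.8268$)
$\frac{1}{d + R{\left(-144,-469 \right)}} = \frac{1}{- \frac{5529175519}{6687477378} - \frac{4}{3}} = \frac{1}{- \frac{14445812023}{6687477378}} = - \frac{6687477378}{14445812023}$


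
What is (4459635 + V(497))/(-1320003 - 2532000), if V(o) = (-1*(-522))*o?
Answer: -1573023/1284001 ≈ -1.2251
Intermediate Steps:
V(o) = 522*o
(4459635 + V(497))/(-1320003 - 2532000) = (4459635 + 522*497)/(-1320003 - 2532000) = (4459635 + 259434)/(-3852003) = 4719069*(-1/3852003) = -1573023/1284001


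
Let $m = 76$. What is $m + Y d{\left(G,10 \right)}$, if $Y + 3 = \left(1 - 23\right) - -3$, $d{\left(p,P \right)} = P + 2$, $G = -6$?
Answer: $-188$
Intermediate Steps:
$d{\left(p,P \right)} = 2 + P$
$Y = -22$ ($Y = -3 + \left(\left(1 - 23\right) - -3\right) = -3 + \left(\left(1 - 23\right) + 3\right) = -3 + \left(-22 + 3\right) = -3 - 19 = -22$)
$m + Y d{\left(G,10 \right)} = 76 - 22 \left(2 + 10\right) = 76 - 264 = -188$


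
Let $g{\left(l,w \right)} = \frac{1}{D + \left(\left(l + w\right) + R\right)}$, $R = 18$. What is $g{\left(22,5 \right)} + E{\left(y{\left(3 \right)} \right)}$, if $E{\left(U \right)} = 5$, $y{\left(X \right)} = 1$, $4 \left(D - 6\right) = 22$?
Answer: $\frac{567}{113} \approx 5.0177$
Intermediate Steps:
$D = \frac{23}{2}$ ($D = 6 + \frac{1}{4} \cdot 22 = 6 + \frac{11}{2} = \frac{23}{2} \approx 11.5$)
$g{\left(l,w \right)} = \frac{1}{\frac{59}{2} + l + w}$ ($g{\left(l,w \right)} = \frac{1}{\frac{23}{2} + \left(\left(l + w\right) + 18\right)} = \frac{1}{\frac{23}{2} + \left(18 + l + w\right)} = \frac{1}{\frac{59}{2} + l + w}$)
$g{\left(22,5 \right)} + E{\left(y{\left(3 \right)} \right)} = \frac{2}{59 + 2 \cdot 22 + 2 \cdot 5} + 5 = \frac{2}{59 + 44 + 10} + 5 = \frac{2}{113} + 5 = \frac{567}{113}$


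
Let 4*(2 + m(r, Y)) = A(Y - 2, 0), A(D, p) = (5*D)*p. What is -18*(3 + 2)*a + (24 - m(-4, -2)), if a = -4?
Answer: 386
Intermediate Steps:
A(D, p) = 5*D*p
m(r, Y) = -2 (m(r, Y) = -2 + (5*(Y - 2)*0)/4 = -2 + (5*(-2 + Y)*0)/4 = -2 + (1/4)*0 = -2 + 0 = -2)
-18*(3 + 2)*a + (24 - m(-4, -2)) = -18*(3 + 2)*(-4) + (24 - 1*(-2)) = -90*(-4) + (24 + 2) = -18*(-20) + 26 = 360 + 26 = 386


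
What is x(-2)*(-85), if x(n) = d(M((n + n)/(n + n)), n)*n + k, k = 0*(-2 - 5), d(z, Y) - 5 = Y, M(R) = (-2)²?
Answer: 510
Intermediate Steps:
M(R) = 4
d(z, Y) = 5 + Y
k = 0 (k = 0*(-7) = 0)
x(n) = n*(5 + n) (x(n) = (5 + n)*n + 0 = n*(5 + n) + 0 = n*(5 + n))
x(-2)*(-85) = -2*(5 - 2)*(-85) = -2*3*(-85) = -6*(-85) = 510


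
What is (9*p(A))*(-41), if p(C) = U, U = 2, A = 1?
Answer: -738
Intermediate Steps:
p(C) = 2
(9*p(A))*(-41) = (9*2)*(-41) = 18*(-41) = -738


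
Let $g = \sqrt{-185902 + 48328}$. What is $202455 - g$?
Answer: $202455 - 3 i \sqrt{15286} \approx 2.0246 \cdot 10^{5} - 370.91 i$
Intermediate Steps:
$g = 3 i \sqrt{15286}$ ($g = \sqrt{-137574} = 3 i \sqrt{15286} \approx 370.91 i$)
$202455 - g = 202455 - 3 i \sqrt{15286}$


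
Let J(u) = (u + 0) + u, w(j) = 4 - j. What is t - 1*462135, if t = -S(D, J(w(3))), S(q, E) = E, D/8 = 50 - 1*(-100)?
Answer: -462137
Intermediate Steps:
D = 1200 (D = 8*(50 - 1*(-100)) = 8*(50 + 100) = 8*150 = 1200)
J(u) = 2*u (J(u) = u + u = 2*u)
t = -2 (t = -2*(4 - 1*3) = -2*(4 - 3) = -2 ≈ -2.0000)
t - 1*462135 = -2 - 1*462135 = -2 - 462135 = -462137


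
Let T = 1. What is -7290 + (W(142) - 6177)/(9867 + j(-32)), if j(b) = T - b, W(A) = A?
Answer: -14435407/1980 ≈ -7290.6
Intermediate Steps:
j(b) = 1 - b
-7290 + (W(142) - 6177)/(9867 + j(-32)) = -7290 + (142 - 6177)/(9867 + (1 - 1*(-32))) = -7290 - 6035/(9867 + (1 + 32)) = -7290 - 6035/(9867 + 33) = -7290 - 6035/9900 = -7290 - 6035*1/9900 = -7290 - 1207/1980 = -14435407/1980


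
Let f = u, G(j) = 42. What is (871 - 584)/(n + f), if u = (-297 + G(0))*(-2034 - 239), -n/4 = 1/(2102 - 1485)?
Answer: 177079/357622451 ≈ 0.00049516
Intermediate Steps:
n = -4/617 (n = -4/(2102 - 1485) = -4/617 ≈ -0.0064830)
u = 579615 (u = (-297 + 42)*(-2034 - 239) = -255*(-2273) = 579615)
f = 579615
(871 - 584)/(n + f) = (871 - 584)/(-4/617 + 579615) = 287/(357622451/617) = 287*(617/357622451) = 177079/357622451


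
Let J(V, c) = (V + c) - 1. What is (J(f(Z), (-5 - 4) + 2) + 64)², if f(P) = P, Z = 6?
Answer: 3844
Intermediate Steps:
J(V, c) = -1 + V + c
(J(f(Z), (-5 - 4) + 2) + 64)² = ((-1 + 6 + ((-5 - 4) + 2)) + 64)² = ((-1 + 6 + (-9 + 2)) + 64)² = ((-1 + 6 - 7) + 64)² = (-2 + 64)² = 62² = 3844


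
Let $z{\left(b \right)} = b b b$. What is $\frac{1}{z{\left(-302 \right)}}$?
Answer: $- \frac{1}{27543608} \approx -3.6306 \cdot 10^{-8}$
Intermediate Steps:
$z{\left(b \right)} = b^{3}$ ($z{\left(b \right)} = b^{2} b = b^{3}$)
$\frac{1}{z{\left(-302 \right)}} = \frac{1}{\left(-302\right)^{3}} = \frac{1}{-27543608} = - \frac{1}{27543608}$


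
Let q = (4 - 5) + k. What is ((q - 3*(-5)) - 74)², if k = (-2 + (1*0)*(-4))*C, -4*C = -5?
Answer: 15625/4 ≈ 3906.3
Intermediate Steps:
C = 5/4 (C = -¼*(-5) = 5/4 ≈ 1.2500)
k = -5/2 (k = (-2 + (1*0)*(-4))*(5/4) = (-2 + 0*(-4))*(5/4) = (-2 + 0)*(5/4) = -2*5/4 = -5/2 ≈ -2.5000)
q = -7/2 (q = (4 - 5) - 5/2 = -1 - 5/2 = -7/2 ≈ -3.5000)
((q - 3*(-5)) - 74)² = ((-7/2 - 3*(-5)) - 74)² = ((-7/2 + 15) - 74)² = (23/2 - 74)² = (-125/2)² = 15625/4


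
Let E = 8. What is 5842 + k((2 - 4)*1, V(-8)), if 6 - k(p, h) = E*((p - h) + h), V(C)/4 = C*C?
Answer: 5864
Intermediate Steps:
V(C) = 4*C**2 (V(C) = 4*(C*C) = 4*C**2)
k(p, h) = 6 - 8*p (k(p, h) = 6 - 8*((p - h) + h) = 6 - 8*p)
5842 + k((2 - 4)*1, V(-8)) = 5842 + (6 - 8*(2 - 4)) = 5842 + (6 - (-16)) = 5842 + (6 - 8*(-2)) = 5842 + (6 + 16) = 5842 + 22 = 5864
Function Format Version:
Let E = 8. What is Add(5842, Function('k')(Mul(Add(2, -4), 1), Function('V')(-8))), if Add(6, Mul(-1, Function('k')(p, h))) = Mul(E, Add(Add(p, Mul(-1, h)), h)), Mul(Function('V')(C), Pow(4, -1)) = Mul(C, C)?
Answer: 5864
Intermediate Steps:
Function('V')(C) = Mul(4, Pow(C, 2)) (Function('V')(C) = Mul(4, Mul(C, C)) = Mul(4, Pow(C, 2)))
Function('k')(p, h) = Add(6, Mul(-8, p)) (Function('k')(p, h) = Add(6, Mul(-1, Mul(8, Add(Add(p, Mul(-1, h)), h)))) = Add(6, Mul(-1, Mul(8, p))) = Add(6, Mul(-8, p)))
Add(5842, Function('k')(Mul(Add(2, -4), 1), Function('V')(-8))) = Add(5842, Add(6, Mul(-8, Mul(Add(2, -4), 1)))) = Add(5842, Add(6, Mul(-8, Mul(-2, 1)))) = Add(5842, Add(6, Mul(-8, -2))) = Add(5842, Add(6, 16)) = Add(5842, 22) = 5864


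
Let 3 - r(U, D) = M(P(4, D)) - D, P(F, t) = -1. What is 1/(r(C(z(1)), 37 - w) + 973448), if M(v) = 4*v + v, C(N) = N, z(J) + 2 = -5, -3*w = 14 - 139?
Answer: 3/2920354 ≈ 1.0273e-6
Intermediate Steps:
w = 125/3 (w = -(14 - 139)/3 = -⅓*(-125) = 125/3 ≈ 41.667)
z(J) = -7 (z(J) = -2 - 5 = -7)
M(v) = 5*v
r(U, D) = 8 + D (r(U, D) = 3 - (5*(-1) - D) = 3 - (-5 - D) = 3 + (5 + D) = 8 + D)
1/(r(C(z(1)), 37 - w) + 973448) = 1/((8 + (37 - 1*125/3)) + 973448) = 1/((8 + (37 - 125/3)) + 973448) = 1/((8 - 14/3) + 973448) = 1/(10/3 + 973448) = 1/(2920354/3) = 3/2920354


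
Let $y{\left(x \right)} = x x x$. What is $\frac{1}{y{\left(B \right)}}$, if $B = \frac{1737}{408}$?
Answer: $\frac{2515456}{194104539} \approx 0.012959$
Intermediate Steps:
$B = \frac{579}{136}$ ($B = 1737 \cdot \frac{1}{408} = \frac{579}{136} \approx 4.2574$)
$y{\left(x \right)} = x^{3}$ ($y{\left(x \right)} = x^{2} x = x^{3}$)
$\frac{1}{y{\left(B \right)}} = \frac{1}{\left(\frac{579}{136}\right)^{3}} = \frac{1}{\frac{194104539}{2515456}} = \frac{2515456}{194104539}$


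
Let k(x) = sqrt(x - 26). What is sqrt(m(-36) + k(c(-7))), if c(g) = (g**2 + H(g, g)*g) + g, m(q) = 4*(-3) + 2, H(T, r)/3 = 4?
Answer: sqrt(-10 + 2*I*sqrt(17)) ≈ 1.2169 + 3.3883*I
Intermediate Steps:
H(T, r) = 12 (H(T, r) = 3*4 = 12)
m(q) = -10 (m(q) = -12 + 2 = -10)
c(g) = g**2 + 13*g (c(g) = (g**2 + 12*g) + g = g**2 + 13*g)
k(x) = sqrt(-26 + x)
sqrt(m(-36) + k(c(-7))) = sqrt(-10 + sqrt(-26 - 7*(13 - 7))) = sqrt(-10 + sqrt(-26 - 7*6)) = sqrt(-10 + sqrt(-26 - 42)) = sqrt(-10 + sqrt(-68)) = sqrt(-10 + 2*I*sqrt(17))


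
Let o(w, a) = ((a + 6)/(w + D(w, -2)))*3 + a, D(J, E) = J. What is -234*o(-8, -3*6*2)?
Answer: 28431/4 ≈ 7107.8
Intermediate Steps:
o(w, a) = a + 3*(6 + a)/(2*w) (o(w, a) = ((a + 6)/(w + w))*3 + a = ((6 + a)/((2*w)))*3 + a = ((6 + a)*(1/(2*w)))*3 + a = ((6 + a)/(2*w))*3 + a = 3*(6 + a)/(2*w) + a = a + 3*(6 + a)/(2*w))
-234*o(-8, -3*6*2) = -234*(9 + 3*(-3*6*2)/2 + (-3*6*2)*(-8))/(-8) = -(-117)*(9 + 3*(-18*2)/2 - 18*2*(-8))/4 = -(-117)*(9 + (3/2)*(-36) - 36*(-8))/4 = -(-117)*(9 - 54 + 288)/4 = -(-117)*243/4 = -234*(-243/8) = 28431/4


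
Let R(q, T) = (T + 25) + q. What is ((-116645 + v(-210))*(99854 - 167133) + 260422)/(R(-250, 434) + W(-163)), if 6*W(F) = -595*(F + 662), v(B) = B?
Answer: -47172887802/295651 ≈ -1.5956e+5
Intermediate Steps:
R(q, T) = 25 + T + q (R(q, T) = (25 + T) + q = 25 + T + q)
W(F) = -196945/3 - 595*F/6 (W(F) = (-595*(F + 662))/6 = (-595*(662 + F))/6 = (-393890 - 595*F)/6 = -196945/3 - 595*F/6)
((-116645 + v(-210))*(99854 - 167133) + 260422)/(R(-250, 434) + W(-163)) = ((-116645 - 210)*(99854 - 167133) + 260422)/((25 + 434 - 250) + (-196945/3 - 595/6*(-163))) = (-116855*(-67279) + 260422)/(209 + (-196945/3 + 96985/6)) = (7861887545 + 260422)/(209 - 296905/6) = 7862147967/(-295651/6) = 7862147967*(-6/295651) = -47172887802/295651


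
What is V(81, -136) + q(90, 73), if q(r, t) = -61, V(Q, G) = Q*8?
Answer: 587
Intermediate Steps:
V(Q, G) = 8*Q
V(81, -136) + q(90, 73) = 8*81 - 61 = 648 - 61 = 587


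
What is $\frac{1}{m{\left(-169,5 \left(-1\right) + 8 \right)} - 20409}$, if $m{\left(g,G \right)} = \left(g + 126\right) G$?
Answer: $- \frac{1}{20538} \approx -4.869 \cdot 10^{-5}$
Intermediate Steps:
$m{\left(g,G \right)} = G \left(126 + g\right)$ ($m{\left(g,G \right)} = \left(126 + g\right) G = G \left(126 + g\right)$)
$\frac{1}{m{\left(-169,5 \left(-1\right) + 8 \right)} - 20409} = \frac{1}{\left(5 \left(-1\right) + 8\right) \left(126 - 169\right) - 20409} = \frac{1}{\left(-5 + 8\right) \left(-43\right) - 20409} = \frac{1}{3 \left(-43\right) - 20409} = \frac{1}{-129 - 20409} = \frac{1}{-20538} = - \frac{1}{20538}$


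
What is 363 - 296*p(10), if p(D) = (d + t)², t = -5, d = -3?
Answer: -18581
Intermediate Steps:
p(D) = 64 (p(D) = (-3 - 5)² = (-8)² = 64)
363 - 296*p(10) = 363 - 296*64 = 363 - 18944 = -18581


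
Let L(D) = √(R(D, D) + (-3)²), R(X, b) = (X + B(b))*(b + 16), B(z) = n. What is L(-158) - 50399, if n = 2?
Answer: -50399 + √22161 ≈ -50250.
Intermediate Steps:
B(z) = 2
R(X, b) = (2 + X)*(16 + b) (R(X, b) = (X + 2)*(b + 16) = (2 + X)*(16 + b))
L(D) = √(41 + D² + 18*D) (L(D) = √((32 + 2*D + 16*D + D*D) + (-3)²) = √((32 + 2*D + 16*D + D²) + 9) = √((32 + D² + 18*D) + 9) = √(41 + D² + 18*D))
L(-158) - 50399 = √(41 + (-158)² + 18*(-158)) - 50399 = √(41 + 24964 - 2844) - 50399 = √22161 - 50399 = -50399 + √22161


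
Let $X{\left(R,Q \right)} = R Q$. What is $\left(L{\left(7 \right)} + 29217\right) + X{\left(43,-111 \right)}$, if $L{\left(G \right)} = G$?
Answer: $24451$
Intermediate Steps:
$X{\left(R,Q \right)} = Q R$
$\left(L{\left(7 \right)} + 29217\right) + X{\left(43,-111 \right)} = \left(7 + 29217\right) - 4773 = 29224 - 4773 = 24451$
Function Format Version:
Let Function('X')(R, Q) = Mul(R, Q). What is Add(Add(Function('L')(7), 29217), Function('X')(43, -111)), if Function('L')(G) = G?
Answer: 24451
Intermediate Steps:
Function('X')(R, Q) = Mul(Q, R)
Add(Add(Function('L')(7), 29217), Function('X')(43, -111)) = Add(Add(7, 29217), Mul(-111, 43)) = Add(29224, -4773) = 24451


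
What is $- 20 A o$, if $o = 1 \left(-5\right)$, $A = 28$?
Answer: $2800$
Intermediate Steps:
$o = -5$
$- 20 A o = \left(-20\right) 28 \left(-5\right) = \left(-560\right) \left(-5\right) = 2800$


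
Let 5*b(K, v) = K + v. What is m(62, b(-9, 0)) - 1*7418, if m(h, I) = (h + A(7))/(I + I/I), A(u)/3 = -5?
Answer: -29907/4 ≈ -7476.8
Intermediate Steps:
A(u) = -15 (A(u) = 3*(-5) = -15)
b(K, v) = K/5 + v/5 (b(K, v) = (K + v)/5 = K/5 + v/5)
m(h, I) = (-15 + h)/(1 + I) (m(h, I) = (h - 15)/(I + I/I) = (-15 + h)/(I + 1) = (-15 + h)/(1 + I))
m(62, b(-9, 0)) - 1*7418 = (-15 + 62)/(1 + ((⅕)*(-9) + (⅕)*0)) - 1*7418 = 47/(1 + (-9/5 + 0)) - 7418 = 47/(1 - 9/5) - 7418 = 47/(-⅘) - 7418 = -5/4*47 - 7418 = -235/4 - 7418 = -29907/4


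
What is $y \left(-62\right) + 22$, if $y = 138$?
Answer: $-8534$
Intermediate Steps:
$y \left(-62\right) + 22 = 138 \left(-62\right) + 22 = -8556 + 22 = -8534$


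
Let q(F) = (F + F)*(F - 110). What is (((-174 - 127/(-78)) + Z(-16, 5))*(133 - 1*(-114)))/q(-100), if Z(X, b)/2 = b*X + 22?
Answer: -427367/252000 ≈ -1.6959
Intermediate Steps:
Z(X, b) = 44 + 2*X*b (Z(X, b) = 2*(b*X + 22) = 2*(X*b + 22) = 2*(22 + X*b) = 44 + 2*X*b)
q(F) = 2*F*(-110 + F) (q(F) = (2*F)*(-110 + F) = 2*F*(-110 + F))
(((-174 - 127/(-78)) + Z(-16, 5))*(133 - 1*(-114)))/q(-100) = (((-174 - 127/(-78)) + (44 + 2*(-16)*5))*(133 - 1*(-114)))/((2*(-100)*(-110 - 100))) = (((-174 - 127*(-1)/78) + (44 - 160))*(133 + 114))/((2*(-100)*(-210))) = (((-174 - 1*(-127/78)) - 116)*247)/42000 = (((-174 + 127/78) - 116)*247)*(1/42000) = ((-13445/78 - 116)*247)*(1/42000) = -22493/78*247*(1/42000) = -427367/6*1/42000 = -427367/252000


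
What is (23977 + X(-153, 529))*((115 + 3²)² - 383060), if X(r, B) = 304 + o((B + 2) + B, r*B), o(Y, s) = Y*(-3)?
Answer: -7758500084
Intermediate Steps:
o(Y, s) = -3*Y
X(r, B) = 298 - 6*B (X(r, B) = 304 - 3*((B + 2) + B) = 304 - 3*((2 + B) + B) = 304 - 3*(2 + 2*B) = 304 + (-6 - 6*B) = 298 - 6*B)
(23977 + X(-153, 529))*((115 + 3²)² - 383060) = (23977 + (298 - 6*529))*((115 + 3²)² - 383060) = (23977 + (298 - 3174))*((115 + 9)² - 383060) = (23977 - 2876)*(124² - 383060) = 21101*(15376 - 383060) = 21101*(-367684) = -7758500084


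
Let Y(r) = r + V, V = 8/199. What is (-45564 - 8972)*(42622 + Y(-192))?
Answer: -460478969808/199 ≈ -2.3140e+9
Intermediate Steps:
V = 8/199 (V = 8*(1/199) = 8/199 ≈ 0.040201)
Y(r) = 8/199 + r (Y(r) = r + 8/199 = 8/199 + r)
(-45564 - 8972)*(42622 + Y(-192)) = (-45564 - 8972)*(42622 + (8/199 - 192)) = -54536*(42622 - 38200/199) = -54536*8443578/199 = -460478969808/199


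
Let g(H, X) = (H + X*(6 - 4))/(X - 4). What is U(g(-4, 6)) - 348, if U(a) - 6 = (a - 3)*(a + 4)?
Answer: -334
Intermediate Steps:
g(H, X) = (H + 2*X)/(-4 + X) (g(H, X) = (H + X*2)/(-4 + X) = (H + 2*X)/(-4 + X))
U(a) = 6 + (-3 + a)*(4 + a) (U(a) = 6 + (a - 3)*(a + 4) = 6 + (-3 + a)*(4 + a))
U(g(-4, 6)) - 348 = (-6 + (-4 + 2*6)/(-4 + 6) + ((-4 + 2*6)/(-4 + 6))**2) - 348 = (-6 + (-4 + 12)/2 + ((-4 + 12)/2)**2) - 348 = (-6 + (1/2)*8 + ((1/2)*8)**2) - 348 = (-6 + 4 + 4**2) - 348 = (-6 + 4 + 16) - 348 = 14 - 348 = -334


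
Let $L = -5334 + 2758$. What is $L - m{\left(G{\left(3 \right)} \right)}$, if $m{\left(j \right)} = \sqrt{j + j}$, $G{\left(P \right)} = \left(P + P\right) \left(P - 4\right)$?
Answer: $-2576 - 2 i \sqrt{3} \approx -2576.0 - 3.4641 i$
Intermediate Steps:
$G{\left(P \right)} = 2 P \left(-4 + P\right)$
$m{\left(j \right)} = \sqrt{2} \sqrt{j}$ ($m{\left(j \right)} = \sqrt{2 j} = \sqrt{2} \sqrt{j}$)
$L = -2576$
$L - m{\left(G{\left(3 \right)} \right)} = -2576 - \sqrt{2} \sqrt{2 \cdot 3 \left(-4 + 3\right)} = -2576 - \sqrt{2} \sqrt{2 \cdot 3 \left(-1\right)} = -2576 - \sqrt{2} \sqrt{-6} = -2576 - \sqrt{2} i \sqrt{6} = -2576 - 2 i \sqrt{3}$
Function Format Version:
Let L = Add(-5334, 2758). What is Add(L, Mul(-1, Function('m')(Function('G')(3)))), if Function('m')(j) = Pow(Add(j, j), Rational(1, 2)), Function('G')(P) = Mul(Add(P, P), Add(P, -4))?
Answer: Add(-2576, Mul(-2, I, Pow(3, Rational(1, 2)))) ≈ Add(-2576.0, Mul(-3.4641, I))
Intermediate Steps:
Function('G')(P) = Mul(2, P, Add(-4, P)) (Function('G')(P) = Mul(Mul(2, P), Add(-4, P)) = Mul(2, P, Add(-4, P)))
Function('m')(j) = Mul(Pow(2, Rational(1, 2)), Pow(j, Rational(1, 2))) (Function('m')(j) = Pow(Mul(2, j), Rational(1, 2)) = Mul(Pow(2, Rational(1, 2)), Pow(j, Rational(1, 2))))
L = -2576
Add(L, Mul(-1, Function('m')(Function('G')(3)))) = Add(-2576, Mul(-1, Mul(Pow(2, Rational(1, 2)), Pow(Mul(2, 3, Add(-4, 3)), Rational(1, 2))))) = Add(-2576, Mul(-1, Mul(Pow(2, Rational(1, 2)), Pow(Mul(2, 3, -1), Rational(1, 2))))) = Add(-2576, Mul(-1, Mul(Pow(2, Rational(1, 2)), Pow(-6, Rational(1, 2))))) = Add(-2576, Mul(-1, Mul(Pow(2, Rational(1, 2)), Mul(I, Pow(6, Rational(1, 2)))))) = Add(-2576, Mul(-1, Mul(2, I, Pow(3, Rational(1, 2))))) = Add(-2576, Mul(-2, I, Pow(3, Rational(1, 2))))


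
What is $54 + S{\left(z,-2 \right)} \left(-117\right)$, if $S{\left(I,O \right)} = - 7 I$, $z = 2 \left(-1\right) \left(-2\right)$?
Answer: $3330$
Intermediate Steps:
$z = 4$ ($z = \left(-2\right) \left(-2\right) = 4$)
$54 + S{\left(z,-2 \right)} \left(-117\right) = 54 + \left(-7\right) 4 \left(-117\right) = 54 - -3276 = 54 + 3276 = 3330$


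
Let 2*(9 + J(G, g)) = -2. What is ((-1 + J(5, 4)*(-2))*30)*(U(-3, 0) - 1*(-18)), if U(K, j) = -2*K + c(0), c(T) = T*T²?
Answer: 13680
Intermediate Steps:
J(G, g) = -10 (J(G, g) = -9 + (½)*(-2) = -9 - 1 = -10)
c(T) = T³
U(K, j) = -2*K (U(K, j) = -2*K + 0³ = -2*K + 0 = -2*K)
((-1 + J(5, 4)*(-2))*30)*(U(-3, 0) - 1*(-18)) = ((-1 - 10*(-2))*30)*(-2*(-3) - 1*(-18)) = ((-1 + 20)*30)*(6 + 18) = (19*30)*24 = 570*24 = 13680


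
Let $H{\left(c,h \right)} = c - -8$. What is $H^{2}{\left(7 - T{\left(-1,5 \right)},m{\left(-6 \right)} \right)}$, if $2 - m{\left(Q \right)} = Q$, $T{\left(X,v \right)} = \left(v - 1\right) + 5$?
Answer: $36$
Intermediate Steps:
$T{\left(X,v \right)} = 4 + v$ ($T{\left(X,v \right)} = \left(-1 + v\right) + 5 = 4 + v$)
$m{\left(Q \right)} = 2 - Q$
$H{\left(c,h \right)} = 8 + c$ ($H{\left(c,h \right)} = c + 8 = 8 + c$)
$H^{2}{\left(7 - T{\left(-1,5 \right)},m{\left(-6 \right)} \right)} = \left(8 + \left(7 - \left(4 + 5\right)\right)\right)^{2} = \left(8 + \left(7 - 9\right)\right)^{2} = \left(8 - 2\right)^{2} = 6^{2} = 36$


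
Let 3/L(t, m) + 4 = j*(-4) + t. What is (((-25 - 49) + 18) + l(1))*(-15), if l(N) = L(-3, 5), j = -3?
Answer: 831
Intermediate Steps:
L(t, m) = 3/(8 + t) (L(t, m) = 3/(-4 + (-3*(-4) + t)) = 3/(-4 + (12 + t)) = 3/(8 + t))
l(N) = ⅗ (l(N) = 3/(8 - 3) = 3/5 = 3*(⅕) = ⅗)
(((-25 - 49) + 18) + l(1))*(-15) = (((-25 - 49) + 18) + ⅗)*(-15) = ((-74 + 18) + ⅗)*(-15) = (-56 + ⅗)*(-15) = -277/5*(-15) = 831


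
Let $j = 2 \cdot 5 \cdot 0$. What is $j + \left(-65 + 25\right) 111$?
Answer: $-4440$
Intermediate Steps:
$j = 0$ ($j = 10 \cdot 0 = 0$)
$j + \left(-65 + 25\right) 111 = 0 + \left(-65 + 25\right) 111 = 0 - 4440 = -4440$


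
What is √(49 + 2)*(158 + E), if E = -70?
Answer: 88*√51 ≈ 628.45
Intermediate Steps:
√(49 + 2)*(158 + E) = √(49 + 2)*(158 - 70) = √51*88 = 88*√51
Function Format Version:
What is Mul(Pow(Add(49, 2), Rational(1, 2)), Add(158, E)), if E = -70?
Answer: Mul(88, Pow(51, Rational(1, 2))) ≈ 628.45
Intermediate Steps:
Mul(Pow(Add(49, 2), Rational(1, 2)), Add(158, E)) = Mul(Pow(Add(49, 2), Rational(1, 2)), Add(158, -70)) = Mul(Pow(51, Rational(1, 2)), 88) = Mul(88, Pow(51, Rational(1, 2)))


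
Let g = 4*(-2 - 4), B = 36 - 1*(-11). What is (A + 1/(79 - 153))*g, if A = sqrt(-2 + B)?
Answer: 12/37 - 72*sqrt(5) ≈ -160.67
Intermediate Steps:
B = 47 (B = 36 + 11 = 47)
g = -24 (g = 4*(-6) = -24)
A = 3*sqrt(5) (A = sqrt(-2 + 47) = sqrt(45) = 3*sqrt(5) ≈ 6.7082)
(A + 1/(79 - 153))*g = (3*sqrt(5) + 1/(79 - 153))*(-24) = (3*sqrt(5) + 1/(-74))*(-24) = (3*sqrt(5) - 1/74)*(-24) = (-1/74 + 3*sqrt(5))*(-24) = 12/37 - 72*sqrt(5)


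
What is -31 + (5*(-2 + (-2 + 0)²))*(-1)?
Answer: -41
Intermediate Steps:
-31 + (5*(-2 + (-2 + 0)²))*(-1) = -31 + (5*(-2 + (-2)²))*(-1) = -31 + (5*(-2 + 4))*(-1) = -31 + (5*2)*(-1) = -31 + 10*(-1) = -31 - 10 = -41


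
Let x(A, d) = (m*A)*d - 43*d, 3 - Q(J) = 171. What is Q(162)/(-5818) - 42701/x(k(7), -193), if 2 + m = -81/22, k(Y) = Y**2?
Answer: -2618143546/3969921027 ≈ -0.65950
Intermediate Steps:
Q(J) = -168 (Q(J) = 3 - 1*171 = 3 - 171 = -168)
m = -125/22 (m = -2 - 81/22 = -125/22 ≈ -5.6818)
x(A, d) = -43*d - 125*A*d/22 (x(A, d) = (-125*A/22)*d - 43*d = -125*A*d/22 - 43*d = -43*d - 125*A*d/22)
Q(162)/(-5818) - 42701/x(k(7), -193) = -168/(-5818) - 42701*(-22/(193*(-946 - 125*7**2))) = -168*(-1/5818) - 42701*(-22/(193*(-946 - 125*49))) = 84/2909 - 42701*(-22/(193*(-946 - 6125))) = 84/2909 - 42701/((1/22)*(-193)*(-7071)) = 84/2909 - 42701/1364703/22 = 84/2909 - 42701*22/1364703 = 84/2909 - 939422/1364703 = -2618143546/3969921027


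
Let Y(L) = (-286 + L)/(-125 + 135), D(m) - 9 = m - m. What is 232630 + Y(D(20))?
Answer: 2326023/10 ≈ 2.3260e+5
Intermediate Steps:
D(m) = 9 (D(m) = 9 + (m - m) = 9 + 0 = 9)
Y(L) = -143/5 + L/10 (Y(L) = (-286 + L)/10 = (-286 + L)*(⅒) = -143/5 + L/10)
232630 + Y(D(20)) = 232630 + (-143/5 + (⅒)*9) = 232630 + (-143/5 + 9/10) = 232630 - 277/10 = 2326023/10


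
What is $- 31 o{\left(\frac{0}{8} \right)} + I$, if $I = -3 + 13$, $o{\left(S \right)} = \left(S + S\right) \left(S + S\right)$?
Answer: $10$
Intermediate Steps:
$o{\left(S \right)} = 4 S^{2}$ ($o{\left(S \right)} = 2 S 2 S = 4 S^{2}$)
$I = 10$
$- 31 o{\left(\frac{0}{8} \right)} + I = - 31 \cdot 4 \left(\frac{0}{8}\right)^{2} + 10 = - 31 \cdot 4 \left(0 \cdot \frac{1}{8}\right)^{2} + 10 = - 31 \cdot 4 \cdot 0^{2} + 10 = - 31 \cdot 4 \cdot 0 + 10 = \left(-31\right) 0 + 10 = 0 + 10 = 10$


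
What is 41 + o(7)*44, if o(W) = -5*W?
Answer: -1499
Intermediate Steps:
41 + o(7)*44 = 41 - 5*7*44 = 41 - 35*44 = 41 - 1540 = -1499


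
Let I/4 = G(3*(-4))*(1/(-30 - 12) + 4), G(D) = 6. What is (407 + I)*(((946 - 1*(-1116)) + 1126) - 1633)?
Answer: 5468935/7 ≈ 7.8128e+5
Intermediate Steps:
I = 668/7 (I = 4*(6*(1/(-30 - 12) + 4)) = 4*(6*(1/(-42) + 4)) = 4*(6*(-1/42 + 4)) = 4*(6*(167/42)) = 4*(167/7) = 668/7 ≈ 95.429)
(407 + I)*(((946 - 1*(-1116)) + 1126) - 1633) = (407 + 668/7)*(((946 - 1*(-1116)) + 1126) - 1633) = 3517*(((946 + 1116) + 1126) - 1633)/7 = 3517*((2062 + 1126) - 1633)/7 = 3517*(3188 - 1633)/7 = (3517/7)*1555 = 5468935/7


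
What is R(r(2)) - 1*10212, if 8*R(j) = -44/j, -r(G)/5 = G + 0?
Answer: -204229/20 ≈ -10211.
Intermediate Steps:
r(G) = -5*G (r(G) = -5*(G + 0) = -5*G)
R(j) = -11/(2*j) (R(j) = (-44/j)/8 = -11/(2*j))
R(r(2)) - 1*10212 = -11/(2*((-5*2))) - 1*10212 = -11/2/(-10) - 10212 = -11/2*(-⅒) - 10212 = 11/20 - 10212 = -204229/20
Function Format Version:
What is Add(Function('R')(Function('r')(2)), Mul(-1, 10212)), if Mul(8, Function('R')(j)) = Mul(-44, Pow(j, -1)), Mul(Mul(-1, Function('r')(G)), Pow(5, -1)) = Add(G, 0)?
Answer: Rational(-204229, 20) ≈ -10211.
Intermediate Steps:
Function('r')(G) = Mul(-5, G) (Function('r')(G) = Mul(-5, Add(G, 0)) = Mul(-5, G))
Function('R')(j) = Mul(Rational(-11, 2), Pow(j, -1)) (Function('R')(j) = Mul(Rational(1, 8), Mul(-44, Pow(j, -1))) = Mul(Rational(-11, 2), Pow(j, -1)))
Add(Function('R')(Function('r')(2)), Mul(-1, 10212)) = Add(Mul(Rational(-11, 2), Pow(Mul(-5, 2), -1)), Mul(-1, 10212)) = Add(Mul(Rational(-11, 2), Pow(-10, -1)), -10212) = Add(Mul(Rational(-11, 2), Rational(-1, 10)), -10212) = Add(Rational(11, 20), -10212) = Rational(-204229, 20)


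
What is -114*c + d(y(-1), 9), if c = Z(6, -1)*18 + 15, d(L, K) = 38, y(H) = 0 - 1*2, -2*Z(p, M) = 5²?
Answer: 23978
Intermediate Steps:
Z(p, M) = -25/2 (Z(p, M) = -½*5² = -½*25 = -25/2)
y(H) = -2 (y(H) = 0 - 2 = -2)
c = -210 (c = -25/2*18 + 15 = -225 + 15 = -210)
-114*c + d(y(-1), 9) = -114*(-210) + 38 = 23940 + 38 = 23978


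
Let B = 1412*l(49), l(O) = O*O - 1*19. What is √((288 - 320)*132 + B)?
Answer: 6*√93310 ≈ 1832.8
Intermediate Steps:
l(O) = -19 + O² (l(O) = O² - 19 = -19 + O²)
B = 3363384 (B = 1412*(-19 + 49²) = 1412*(-19 + 2401) = 1412*2382 = 3363384)
√((288 - 320)*132 + B) = √((288 - 320)*132 + 3363384) = √(-32*132 + 3363384) = √(-4224 + 3363384) = √3359160 = 6*√93310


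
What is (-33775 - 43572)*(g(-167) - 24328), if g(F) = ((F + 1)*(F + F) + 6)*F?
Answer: 718126519866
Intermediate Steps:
g(F) = F*(6 + 2*F*(1 + F)) (g(F) = ((1 + F)*(2*F) + 6)*F = (2*F*(1 + F) + 6)*F = (6 + 2*F*(1 + F))*F = F*(6 + 2*F*(1 + F)))
(-33775 - 43572)*(g(-167) - 24328) = (-33775 - 43572)*(2*(-167)*(3 - 167 + (-167)²) - 24328) = -77347*(2*(-167)*(3 - 167 + 27889) - 24328) = -77347*(2*(-167)*27725 - 24328) = -77347*(-9260150 - 24328) = -77347*(-9284478) = 718126519866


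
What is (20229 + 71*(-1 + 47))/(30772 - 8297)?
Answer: 4699/4495 ≈ 1.0454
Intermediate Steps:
(20229 + 71*(-1 + 47))/(30772 - 8297) = (20229 + 71*46)/22475 = (20229 + 3266)*(1/22475) = 23495*(1/22475) = 4699/4495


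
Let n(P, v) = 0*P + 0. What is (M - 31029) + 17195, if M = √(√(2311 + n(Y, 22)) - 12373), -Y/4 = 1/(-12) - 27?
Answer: -13834 + I*√(12373 - √2311) ≈ -13834.0 + 111.02*I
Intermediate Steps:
Y = 325/3 (Y = -4*(1/(-12) - 27) = -4*(-1/12 - 27) = -4*(-325/12) = 325/3 ≈ 108.33)
n(P, v) = 0 (n(P, v) = 0 + 0 = 0)
M = √(-12373 + √2311) (M = √(√(2311 + 0) - 12373) = √(√2311 - 12373) = √(-12373 + √2311) ≈ 111.02*I)
(M - 31029) + 17195 = (√(-12373 + √2311) - 31029) + 17195 = (-31029 + √(-12373 + √2311)) + 17195 = -13834 + √(-12373 + √2311)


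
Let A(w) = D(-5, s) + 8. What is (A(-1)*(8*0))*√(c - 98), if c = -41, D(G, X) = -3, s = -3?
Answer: 0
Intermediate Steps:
A(w) = 5 (A(w) = -3 + 8 = 5)
(A(-1)*(8*0))*√(c - 98) = (5*(8*0))*√(-41 - 98) = (5*0)*√(-139) = 0*(I*√139) = 0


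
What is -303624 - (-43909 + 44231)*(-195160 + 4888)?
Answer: 60963960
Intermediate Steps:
-303624 - (-43909 + 44231)*(-195160 + 4888) = -303624 - 322*(-190272) = -303624 - 1*(-61267584) = -303624 + 61267584 = 60963960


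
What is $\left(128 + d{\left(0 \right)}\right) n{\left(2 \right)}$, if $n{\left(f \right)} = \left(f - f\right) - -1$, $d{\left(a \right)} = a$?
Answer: $128$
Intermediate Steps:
$n{\left(f \right)} = 1$ ($n{\left(f \right)} = 0 + 1 = 1$)
$\left(128 + d{\left(0 \right)}\right) n{\left(2 \right)} = \left(128 + 0\right) 1 = 128 \cdot 1 = 128$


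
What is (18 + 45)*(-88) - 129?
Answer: -5673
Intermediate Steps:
(18 + 45)*(-88) - 129 = 63*(-88) - 129 = -5544 - 129 = -5673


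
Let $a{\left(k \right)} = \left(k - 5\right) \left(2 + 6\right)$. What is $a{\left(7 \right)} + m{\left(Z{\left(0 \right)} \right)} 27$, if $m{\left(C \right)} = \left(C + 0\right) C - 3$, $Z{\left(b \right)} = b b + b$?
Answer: $-65$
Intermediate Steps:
$Z{\left(b \right)} = b + b^{2}$ ($Z{\left(b \right)} = b^{2} + b = b + b^{2}$)
$a{\left(k \right)} = -40 + 8 k$ ($a{\left(k \right)} = \left(-5 + k\right) 8 = -40 + 8 k$)
$m{\left(C \right)} = -3 + C^{2}$ ($m{\left(C \right)} = C C - 3 = C^{2} - 3 = -3 + C^{2}$)
$a{\left(7 \right)} + m{\left(Z{\left(0 \right)} \right)} 27 = \left(-40 + 8 \cdot 7\right) + \left(-3 + \left(0 \left(1 + 0\right)\right)^{2}\right) 27 = \left(-40 + 56\right) + \left(-3 + \left(0 \cdot 1\right)^{2}\right) 27 = 16 + \left(-3 + 0^{2}\right) 27 = 16 + \left(-3 + 0\right) 27 = 16 - 81 = -65$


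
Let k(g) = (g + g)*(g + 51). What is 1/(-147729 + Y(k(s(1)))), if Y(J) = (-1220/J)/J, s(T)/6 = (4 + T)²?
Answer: -181804500/26857796980561 ≈ -6.7692e-6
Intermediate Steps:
s(T) = 6*(4 + T)²
k(g) = 2*g*(51 + g) (k(g) = (2*g)*(51 + g) = 2*g*(51 + g))
Y(J) = -1220/J² (Y(J) = (-1220/J)/J = -1220/J²)
1/(-147729 + Y(k(s(1)))) = 1/(-147729 - 1220*1/(144*(4 + 1)⁴*(51 + 6*(4 + 1)²)²)) = 1/(-147729 - 1220*1/(90000*(51 + 6*5²)²)) = 1/(-147729 - 1220*1/(90000*(51 + 6*25)²)) = 1/(-147729 - 1220*1/(90000*(51 + 150)²)) = 1/(-147729 - 1220/(2*150*201)²) = 1/(-147729 - 1220/60300²) = 1/(-147729 - 1220*1/3636090000) = 1/(-147729 - 61/181804500) = 1/(-26857796980561/181804500) = -181804500/26857796980561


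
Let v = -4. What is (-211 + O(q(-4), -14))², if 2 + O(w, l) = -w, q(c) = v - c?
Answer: 45369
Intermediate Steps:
q(c) = -4 - c
O(w, l) = -2 - w
(-211 + O(q(-4), -14))² = (-211 + (-2 - (-4 - 1*(-4))))² = (-211 + (-2 - (-4 + 4)))² = (-211 + (-2 - 1*0))² = (-211 + (-2 + 0))² = (-211 - 2)² = (-213)² = 45369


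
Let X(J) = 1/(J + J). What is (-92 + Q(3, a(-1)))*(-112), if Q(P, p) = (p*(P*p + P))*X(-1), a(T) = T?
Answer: 10304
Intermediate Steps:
X(J) = 1/(2*J)
Q(P, p) = -p*(P + P*p)/2 (Q(P, p) = (p*(P*p + P))*((1/2)/(-1)) = (p*(P + P*p))*((1/2)*(-1)) = (p*(P + P*p))*(-1/2) = -p*(P + P*p)/2)
(-92 + Q(3, a(-1)))*(-112) = (-92 - 1/2*3*(-1)*(1 - 1))*(-112) = (-92 - 1/2*3*(-1)*0)*(-112) = (-92 + 0)*(-112) = -92*(-112) = 10304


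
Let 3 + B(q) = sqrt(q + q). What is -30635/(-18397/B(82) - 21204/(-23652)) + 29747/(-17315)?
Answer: -4238025127631276771/632577969601779545 + 243273964214655*sqrt(41)/73067048178086 ≈ 14.619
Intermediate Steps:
B(q) = -3 + sqrt(2)*sqrt(q) (B(q) = -3 + sqrt(q + q) = -3 + sqrt(2*q) = -3 + sqrt(2)*sqrt(q))
-30635/(-18397/B(82) - 21204/(-23652)) + 29747/(-17315) = -30635/(-18397/(-3 + sqrt(2)*sqrt(82)) - 21204/(-23652)) + 29747/(-17315) = -30635/(-18397/(-3 + 2*sqrt(41)) - 21204*(-1/23652)) + 29747*(-1/17315) = -30635/(-18397/(-3 + 2*sqrt(41)) + 589/657) - 29747/17315 = -30635/(589/657 - 18397/(-3 + 2*sqrt(41))) - 29747/17315 = -29747/17315 - 30635/(589/657 - 18397/(-3 + 2*sqrt(41)))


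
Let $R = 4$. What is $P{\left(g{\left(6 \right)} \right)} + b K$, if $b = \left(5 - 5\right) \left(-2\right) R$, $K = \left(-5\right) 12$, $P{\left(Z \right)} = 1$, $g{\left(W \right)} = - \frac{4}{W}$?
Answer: $1$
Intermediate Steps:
$K = -60$
$b = 0$ ($b = \left(5 - 5\right) \left(-2\right) 4 = 0 \left(-2\right) 4 = 0 \cdot 4 = 0$)
$P{\left(g{\left(6 \right)} \right)} + b K = 1 + 0 \left(-60\right) = 1 + 0 = 1$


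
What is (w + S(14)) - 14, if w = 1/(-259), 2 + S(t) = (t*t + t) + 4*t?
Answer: 64749/259 ≈ 250.00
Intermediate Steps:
S(t) = -2 + t**2 + 5*t (S(t) = -2 + ((t*t + t) + 4*t) = -2 + ((t**2 + t) + 4*t) = -2 + ((t + t**2) + 4*t) = -2 + (t**2 + 5*t) = -2 + t**2 + 5*t)
w = -1/259 ≈ -0.0038610
(w + S(14)) - 14 = (-1/259 + (-2 + 14**2 + 5*14)) - 14 = (-1/259 + (-2 + 196 + 70)) - 14 = (-1/259 + 264) - 14 = 68375/259 - 14 = 64749/259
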